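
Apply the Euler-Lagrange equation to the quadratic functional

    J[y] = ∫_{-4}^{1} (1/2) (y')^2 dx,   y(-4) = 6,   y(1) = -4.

The Lagrangian is L = (1/2) (y')^2.
Compute ∂L/∂y = 0, ∂L/∂y' = y'.
The Euler-Lagrange equation d/dx(∂L/∂y') − ∂L/∂y = 0 reduces to
    y'' = 0.
Its general solution is
    y(x) = A x + B,
with A, B fixed by the endpoint conditions.
Applying the endpoint conditions y(-4) = 6 and y(1) = -4: solve A·-4 + B = 6 and A·1 + B = -4. Subtracting gives A(1 − -4) = -4 − 6, so A = -2, and B = 6 − A·-4 = -2. Therefore
    y(x) = -2 x - 2.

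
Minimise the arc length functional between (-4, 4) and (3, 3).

Arc-length functional: J[y] = ∫ sqrt(1 + (y')^2) dx.
Lagrangian L = sqrt(1 + (y')^2) has no explicit y dependence, so ∂L/∂y = 0 and the Euler-Lagrange equation gives
    d/dx( y' / sqrt(1 + (y')^2) ) = 0  ⇒  y' / sqrt(1 + (y')^2) = const.
Hence y' is constant, so y(x) is affine.
Fitting the endpoints (-4, 4) and (3, 3):
    slope m = (3 − 4) / (3 − (-4)) = -1/7,
    intercept c = 4 − m·(-4) = 24/7.
Extremal: y(x) = (-1/7) x + 24/7.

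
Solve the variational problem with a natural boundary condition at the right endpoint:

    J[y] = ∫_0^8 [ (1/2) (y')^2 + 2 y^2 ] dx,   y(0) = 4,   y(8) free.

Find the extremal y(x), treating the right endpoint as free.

The Lagrangian L = (1/2) (y')^2 + 2 y^2 gives
    ∂L/∂y = 4 y,   ∂L/∂y' = y'.
Euler-Lagrange: y'' − 4 y = 0.
With k = 2, the general solution is
    y(x) = A cosh(2 x) + B sinh(2 x).
Fixed left endpoint y(0) = 4 ⇒ A = 4.
The right endpoint x = 8 is free, so the natural (transversality) condition is ∂L/∂y' |_{x=8} = 0, i.e. y'(8) = 0.
Compute y'(x) = A k sinh(k x) + B k cosh(k x), so
    y'(8) = A k sinh(k·8) + B k cosh(k·8) = 0
    ⇒ B = −A tanh(k·8) = − 4 tanh(2·8).
Therefore the extremal is
    y(x) = 4 cosh(2 x) − 4 tanh(2·8) sinh(2 x).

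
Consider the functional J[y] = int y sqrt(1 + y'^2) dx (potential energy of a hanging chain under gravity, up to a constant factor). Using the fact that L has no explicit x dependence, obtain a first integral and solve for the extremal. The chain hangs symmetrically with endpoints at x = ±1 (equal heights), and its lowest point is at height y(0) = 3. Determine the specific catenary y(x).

The Lagrangian L(y, y') = y sqrt(1 + y'^2) has no explicit x dependence, so the Beltrami identity applies:
    L − y' ∂L/∂y' = C.
Compute ∂L/∂y' = y · y' / sqrt(1 + y'^2). Then
    L − y' ∂L/∂y'
    = y sqrt(1 + y'^2) − y · y'^2 / sqrt(1 + y'^2)
    = y (1 + y'^2 − y'^2) / sqrt(1 + y'^2)
    = y / sqrt(1 + y'^2) = C.
Squaring gives y^2 = C^2 (1 + y'^2), i.e.
    y'^2 = y^2 / C^2 − 1.
Separating variables,
    dy / sqrt(y^2 − C^2) = dx / C,
and integrating gives arccosh(y / C) = (x − a)/C, so
    y(x) = C cosh((x − a)/C),
the catenary. The constants C and a are fixed by the two endpoint conditions (and, for the hanging-chain problem, the length constraint selects C).
Now fit the given data. The endpoints x = ±1 are symmetric at equal height, so the catenary is even about its minimum: a = 0 and y(x) = C cosh(x/C). The lowest point is y(0) = C cosh(0) = C, and we are told y(0) = 3, so C = 3. Therefore
    y(x) = 3 cosh(x/3),
and at the endpoints
    y(±1) = 3 cosh(1/3).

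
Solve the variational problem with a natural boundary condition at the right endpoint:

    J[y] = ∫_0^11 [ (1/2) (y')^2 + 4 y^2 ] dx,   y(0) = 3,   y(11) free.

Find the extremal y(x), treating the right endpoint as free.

The Lagrangian L = (1/2) (y')^2 + 4 y^2 gives
    ∂L/∂y = 8 y,   ∂L/∂y' = y'.
Euler-Lagrange: y'' − 8 y = 0.
With k = sqrt(8), the general solution is
    y(x) = A cosh(sqrt(8) x) + B sinh(sqrt(8) x).
Fixed left endpoint y(0) = 3 ⇒ A = 3.
The right endpoint x = 11 is free, so the natural (transversality) condition is ∂L/∂y' |_{x=11} = 0, i.e. y'(11) = 0.
Compute y'(x) = A k sinh(k x) + B k cosh(k x), so
    y'(11) = A k sinh(k·11) + B k cosh(k·11) = 0
    ⇒ B = −A tanh(k·11) = − 3 tanh(sqrt(8)·11).
Therefore the extremal is
    y(x) = 3 cosh(sqrt(8) x) − 3 tanh(sqrt(8)·11) sinh(sqrt(8) x).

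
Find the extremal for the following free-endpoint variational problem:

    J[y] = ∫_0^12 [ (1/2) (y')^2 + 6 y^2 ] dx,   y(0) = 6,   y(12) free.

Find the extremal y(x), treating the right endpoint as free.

The Lagrangian L = (1/2) (y')^2 + 6 y^2 gives
    ∂L/∂y = 12 y,   ∂L/∂y' = y'.
Euler-Lagrange: y'' − 12 y = 0.
With k = sqrt(12), the general solution is
    y(x) = A cosh(sqrt(12) x) + B sinh(sqrt(12) x).
Fixed left endpoint y(0) = 6 ⇒ A = 6.
The right endpoint x = 12 is free, so the natural (transversality) condition is ∂L/∂y' |_{x=12} = 0, i.e. y'(12) = 0.
Compute y'(x) = A k sinh(k x) + B k cosh(k x), so
    y'(12) = A k sinh(k·12) + B k cosh(k·12) = 0
    ⇒ B = −A tanh(k·12) = − 6 tanh(sqrt(12)·12).
Therefore the extremal is
    y(x) = 6 cosh(sqrt(12) x) − 6 tanh(sqrt(12)·12) sinh(sqrt(12) x).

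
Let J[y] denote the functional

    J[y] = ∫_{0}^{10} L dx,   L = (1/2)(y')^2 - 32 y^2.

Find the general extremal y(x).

The Lagrangian is L = (1/2)(y')^2 - 32 y^2.
∂L/∂y = -64y.
∂L/∂y' = y'.
The Euler-Lagrange equation d/dx(∂L/∂y') − ∂L/∂y = 0 becomes:
    y'' + 64 y = 0
General solution: y(x) = A sin(8x) + B cos(8x), where A and B are arbitrary constants fixed by the endpoint conditions.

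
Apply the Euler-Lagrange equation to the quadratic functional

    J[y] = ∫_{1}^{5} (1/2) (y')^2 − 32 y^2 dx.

The Lagrangian is L = (1/2) (y')^2 − 32 y^2.
Compute ∂L/∂y = -64y, ∂L/∂y' = y'.
The Euler-Lagrange equation d/dx(∂L/∂y') − ∂L/∂y = 0 reduces to
    y'' + 64 y = 0.
Its general solution is
    y(x) = A sin(8x) + B cos(8x),
with A, B fixed by the endpoint conditions.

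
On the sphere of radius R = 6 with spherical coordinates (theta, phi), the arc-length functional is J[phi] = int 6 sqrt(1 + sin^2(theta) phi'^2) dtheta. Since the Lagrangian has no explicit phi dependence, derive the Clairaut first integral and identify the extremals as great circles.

On the sphere of radius R = 6 with spherical coordinates (θ, φ), the induced metric is
    ds^2 = 36(dθ^2 + sin^2(θ) dφ^2).
Parameterise by θ; the arc-length functional is
    J[φ] = ∫ 6 sqrt(1 + sin^2(θ) (dφ/dθ)^2) dθ,
so L = 6 sqrt(1 + sin^2(θ) φ'^2). Compute
    ∂L/∂φ = 0  (L has no explicit φ dependence),
    ∂L/∂φ' = 6 sin^2(θ) φ' / sqrt(1 + sin^2(θ) φ'^2).
Since ∂L/∂φ = 0, the Euler-Lagrange equation
    d/dθ(∂L/∂φ') − ∂L/∂φ = 0
reduces to d/dθ(∂L/∂φ') = 0, i.e. the momentum conjugate to φ is conserved:
    6 sin^2(θ) φ' / sqrt(1 + sin^2(θ) φ'^2) = C.
The overall factor of 6 is constant, so dividing through gives Clairaut's relation sin^2(θ) φ' / sqrt(1 + sin^2(θ) φ'^2) = C' (with C' = C/6). Solving for φ' and integrating gives the great-circle family
    cot(θ) = A cos(φ − φ_0),
i.e. the intersection of the sphere with a plane through the origin. The two constants A and φ_0 (equivalently C and one phase) are fixed by the two endpoint conditions.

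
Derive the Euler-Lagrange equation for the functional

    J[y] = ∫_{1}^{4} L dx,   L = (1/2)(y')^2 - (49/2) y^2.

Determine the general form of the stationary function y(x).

The Lagrangian is L = (1/2)(y')^2 - (49/2) y^2.
∂L/∂y = -49y.
∂L/∂y' = y'.
The Euler-Lagrange equation d/dx(∂L/∂y') − ∂L/∂y = 0 becomes:
    y'' + 49 y = 0
General solution: y(x) = A sin(7x) + B cos(7x), where A and B are arbitrary constants fixed by the endpoint conditions.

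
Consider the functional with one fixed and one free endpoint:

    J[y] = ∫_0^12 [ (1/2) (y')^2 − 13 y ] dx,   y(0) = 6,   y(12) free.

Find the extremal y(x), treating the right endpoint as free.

The Lagrangian L = (1/2) (y')^2 − 13 y gives
    ∂L/∂y = −13,   ∂L/∂y' = y'.
Euler-Lagrange: d/dx(y') − (−13) = 0, i.e. y'' + 13 = 0, so
    y(x) = −(13/2) x^2 + C1 x + C2.
Fixed left endpoint y(0) = 6 ⇒ C2 = 6.
The right endpoint x = 12 is free, so the natural (transversality) condition is ∂L/∂y' |_{x=12} = 0, i.e. y'(12) = 0.
Compute y'(x) = −13 x + C1, so y'(12) = −156 + C1 = 0 ⇒ C1 = 156.
Therefore the extremal is
    y(x) = −(13/2) x^2 + 156 x + 6.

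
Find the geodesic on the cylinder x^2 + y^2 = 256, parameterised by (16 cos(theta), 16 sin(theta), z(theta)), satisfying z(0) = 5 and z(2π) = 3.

Parameterise the cylinder of radius R = 16 as
    r(θ) = (16 cos θ, 16 sin θ, z(θ)).
The arc-length element is
    ds = sqrt(256 + (dz/dθ)^2) dθ,
so the Lagrangian is L = sqrt(256 + z'^2).
L depends on z' only, not on z or θ, so ∂L/∂z = 0 and
    ∂L/∂z' = z' / sqrt(256 + z'^2).
The Euler-Lagrange equation gives
    d/dθ( z' / sqrt(256 + z'^2) ) = 0,
so z' is constant. Integrating once:
    z(θ) = a θ + b,
a helix on the cylinder (a straight line when the cylinder is unrolled). The constants a, b are determined by the endpoint conditions.
With endpoint conditions z(0) = 5 and z(2π) = 3: from z(0) = b we get b = 5, and a·2π + 5 = 3 gives a = -1/π, so
    z(θ) = (-1/π) θ + 5.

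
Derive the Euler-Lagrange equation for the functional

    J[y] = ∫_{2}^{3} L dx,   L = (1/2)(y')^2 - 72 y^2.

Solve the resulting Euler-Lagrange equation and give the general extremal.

The Lagrangian is L = (1/2)(y')^2 - 72 y^2.
∂L/∂y = -144y.
∂L/∂y' = y'.
The Euler-Lagrange equation d/dx(∂L/∂y') − ∂L/∂y = 0 becomes:
    y'' + 144 y = 0
General solution: y(x) = A sin(12x) + B cos(12x), where A and B are arbitrary constants fixed by the endpoint conditions.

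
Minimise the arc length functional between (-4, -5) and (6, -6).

Arc-length functional: J[y] = ∫ sqrt(1 + (y')^2) dx.
Lagrangian L = sqrt(1 + (y')^2) has no explicit y dependence, so ∂L/∂y = 0 and the Euler-Lagrange equation gives
    d/dx( y' / sqrt(1 + (y')^2) ) = 0  ⇒  y' / sqrt(1 + (y')^2) = const.
Hence y' is constant, so y(x) is affine.
Fitting the endpoints (-4, -5) and (6, -6):
    slope m = ((-6) − (-5)) / (6 − (-4)) = -1/10,
    intercept c = (-5) − m·(-4) = -27/5.
Extremal: y(x) = (-1/10) x - 27/5.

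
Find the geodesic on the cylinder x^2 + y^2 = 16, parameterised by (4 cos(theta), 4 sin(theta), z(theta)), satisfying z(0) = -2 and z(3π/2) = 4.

Parameterise the cylinder of radius R = 4 as
    r(θ) = (4 cos θ, 4 sin θ, z(θ)).
The arc-length element is
    ds = sqrt(16 + (dz/dθ)^2) dθ,
so the Lagrangian is L = sqrt(16 + z'^2).
L depends on z' only, not on z or θ, so ∂L/∂z = 0 and
    ∂L/∂z' = z' / sqrt(16 + z'^2).
The Euler-Lagrange equation gives
    d/dθ( z' / sqrt(16 + z'^2) ) = 0,
so z' is constant. Integrating once:
    z(θ) = a θ + b,
a helix on the cylinder (a straight line when the cylinder is unrolled). The constants a, b are determined by the endpoint conditions.
With endpoint conditions z(0) = -2 and z(3π/2) = 4: from z(0) = b we get b = -2, and a·3π/2 + -2 = 4 gives a = 4/π, so
    z(θ) = (4/π) θ − 2.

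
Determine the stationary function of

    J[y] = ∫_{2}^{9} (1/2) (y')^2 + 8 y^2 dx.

The Lagrangian is L = (1/2) (y')^2 + 8 y^2.
Compute ∂L/∂y = 16y, ∂L/∂y' = y'.
The Euler-Lagrange equation d/dx(∂L/∂y') − ∂L/∂y = 0 reduces to
    y'' − 16 y = 0.
Its general solution is
    y(x) = A e^(4x) + B e^(−4x),
with A, B fixed by the endpoint conditions.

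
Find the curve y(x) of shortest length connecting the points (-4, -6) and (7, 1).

Arc-length functional: J[y] = ∫ sqrt(1 + (y')^2) dx.
Lagrangian L = sqrt(1 + (y')^2) has no explicit y dependence, so ∂L/∂y = 0 and the Euler-Lagrange equation gives
    d/dx( y' / sqrt(1 + (y')^2) ) = 0  ⇒  y' / sqrt(1 + (y')^2) = const.
Hence y' is constant, so y(x) is affine.
Fitting the endpoints (-4, -6) and (7, 1):
    slope m = (1 − (-6)) / (7 − (-4)) = 7/11,
    intercept c = (-6) − m·(-4) = -38/11.
Extremal: y(x) = (7/11) x - 38/11.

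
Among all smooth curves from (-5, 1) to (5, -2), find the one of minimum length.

Arc-length functional: J[y] = ∫ sqrt(1 + (y')^2) dx.
Lagrangian L = sqrt(1 + (y')^2) has no explicit y dependence, so ∂L/∂y = 0 and the Euler-Lagrange equation gives
    d/dx( y' / sqrt(1 + (y')^2) ) = 0  ⇒  y' / sqrt(1 + (y')^2) = const.
Hence y' is constant, so y(x) is affine.
Fitting the endpoints (-5, 1) and (5, -2):
    slope m = ((-2) − 1) / (5 − (-5)) = -3/10,
    intercept c = 1 − m·(-5) = -1/2.
Extremal: y(x) = (-3/10) x - 1/2.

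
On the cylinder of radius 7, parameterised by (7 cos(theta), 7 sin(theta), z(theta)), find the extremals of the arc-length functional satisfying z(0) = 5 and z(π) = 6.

Parameterise the cylinder of radius R = 7 as
    r(θ) = (7 cos θ, 7 sin θ, z(θ)).
The arc-length element is
    ds = sqrt(49 + (dz/dθ)^2) dθ,
so the Lagrangian is L = sqrt(49 + z'^2).
L depends on z' only, not on z or θ, so ∂L/∂z = 0 and
    ∂L/∂z' = z' / sqrt(49 + z'^2).
The Euler-Lagrange equation gives
    d/dθ( z' / sqrt(49 + z'^2) ) = 0,
so z' is constant. Integrating once:
    z(θ) = a θ + b,
a helix on the cylinder (a straight line when the cylinder is unrolled). The constants a, b are determined by the endpoint conditions.
With endpoint conditions z(0) = 5 and z(π) = 6: from z(0) = b we get b = 5, and a·π + 5 = 6 gives a = 1/π, so
    z(θ) = (1/π) θ + 5.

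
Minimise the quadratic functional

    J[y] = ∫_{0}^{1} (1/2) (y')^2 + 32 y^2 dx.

The Lagrangian is L = (1/2) (y')^2 + 32 y^2.
Compute ∂L/∂y = 64y, ∂L/∂y' = y'.
The Euler-Lagrange equation d/dx(∂L/∂y') − ∂L/∂y = 0 reduces to
    y'' − 64 y = 0.
Its general solution is
    y(x) = A e^(8x) + B e^(−8x),
with A, B fixed by the endpoint conditions.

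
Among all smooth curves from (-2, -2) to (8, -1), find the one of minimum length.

Arc-length functional: J[y] = ∫ sqrt(1 + (y')^2) dx.
Lagrangian L = sqrt(1 + (y')^2) has no explicit y dependence, so ∂L/∂y = 0 and the Euler-Lagrange equation gives
    d/dx( y' / sqrt(1 + (y')^2) ) = 0  ⇒  y' / sqrt(1 + (y')^2) = const.
Hence y' is constant, so y(x) is affine.
Fitting the endpoints (-2, -2) and (8, -1):
    slope m = ((-1) − (-2)) / (8 − (-2)) = 1/10,
    intercept c = (-2) − m·(-2) = -9/5.
Extremal: y(x) = (1/10) x - 9/5.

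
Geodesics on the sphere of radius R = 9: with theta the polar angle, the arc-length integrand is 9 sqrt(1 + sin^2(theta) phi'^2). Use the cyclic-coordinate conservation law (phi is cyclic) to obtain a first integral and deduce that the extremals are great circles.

On the sphere of radius R = 9 with spherical coordinates (θ, φ), the induced metric is
    ds^2 = 81(dθ^2 + sin^2(θ) dφ^2).
Parameterise by θ; the arc-length functional is
    J[φ] = ∫ 9 sqrt(1 + sin^2(θ) (dφ/dθ)^2) dθ,
so L = 9 sqrt(1 + sin^2(θ) φ'^2). Compute
    ∂L/∂φ = 0  (L has no explicit φ dependence),
    ∂L/∂φ' = 9 sin^2(θ) φ' / sqrt(1 + sin^2(θ) φ'^2).
Since ∂L/∂φ = 0, the Euler-Lagrange equation
    d/dθ(∂L/∂φ') − ∂L/∂φ = 0
reduces to d/dθ(∂L/∂φ') = 0, i.e. the momentum conjugate to φ is conserved:
    9 sin^2(θ) φ' / sqrt(1 + sin^2(θ) φ'^2) = C.
The overall factor of 9 is constant, so dividing through gives Clairaut's relation sin^2(θ) φ' / sqrt(1 + sin^2(θ) φ'^2) = C' (with C' = C/9). Solving for φ' and integrating gives the great-circle family
    cot(θ) = A cos(φ − φ_0),
i.e. the intersection of the sphere with a plane through the origin. The two constants A and φ_0 (equivalently C and one phase) are fixed by the two endpoint conditions.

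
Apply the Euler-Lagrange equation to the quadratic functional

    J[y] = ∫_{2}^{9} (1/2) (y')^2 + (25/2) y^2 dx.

The Lagrangian is L = (1/2) (y')^2 + (25/2) y^2.
Compute ∂L/∂y = 25y, ∂L/∂y' = y'.
The Euler-Lagrange equation d/dx(∂L/∂y') − ∂L/∂y = 0 reduces to
    y'' − 25 y = 0.
Its general solution is
    y(x) = A e^(5x) + B e^(−5x),
with A, B fixed by the endpoint conditions.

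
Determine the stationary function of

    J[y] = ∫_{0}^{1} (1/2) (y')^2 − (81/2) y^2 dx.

The Lagrangian is L = (1/2) (y')^2 − (81/2) y^2.
Compute ∂L/∂y = -81y, ∂L/∂y' = y'.
The Euler-Lagrange equation d/dx(∂L/∂y') − ∂L/∂y = 0 reduces to
    y'' + 81 y = 0.
Its general solution is
    y(x) = A sin(9x) + B cos(9x),
with A, B fixed by the endpoint conditions.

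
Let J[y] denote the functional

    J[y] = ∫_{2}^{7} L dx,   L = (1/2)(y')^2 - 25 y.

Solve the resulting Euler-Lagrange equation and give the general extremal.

The Lagrangian is L = (1/2)(y')^2 - 25 y.
∂L/∂y = -25.
∂L/∂y' = y'.
The Euler-Lagrange equation d/dx(∂L/∂y') − ∂L/∂y = 0 becomes:
    y'' + 25 = 0
General solution: y(x) = -(25/2) x^2 + A x + B, where A and B are arbitrary constants fixed by the endpoint conditions.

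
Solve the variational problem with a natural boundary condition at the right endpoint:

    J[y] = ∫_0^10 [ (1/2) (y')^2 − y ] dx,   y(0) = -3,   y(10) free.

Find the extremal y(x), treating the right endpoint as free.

The Lagrangian L = (1/2) (y')^2 − y gives
    ∂L/∂y = −1,   ∂L/∂y' = y'.
Euler-Lagrange: d/dx(y') − (−1) = 0, i.e. y'' + 1 = 0, so
    y(x) = −(1/2) x^2 + C1 x + C2.
Fixed left endpoint y(0) = -3 ⇒ C2 = -3.
The right endpoint x = 10 is free, so the natural (transversality) condition is ∂L/∂y' |_{x=10} = 0, i.e. y'(10) = 0.
Compute y'(x) = −1 x + C1, so y'(10) = −10 + C1 = 0 ⇒ C1 = 10.
Therefore the extremal is
    y(x) = −x^2/2 + 10 x − 3.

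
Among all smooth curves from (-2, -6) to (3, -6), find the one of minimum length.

Arc-length functional: J[y] = ∫ sqrt(1 + (y')^2) dx.
Lagrangian L = sqrt(1 + (y')^2) has no explicit y dependence, so ∂L/∂y = 0 and the Euler-Lagrange equation gives
    d/dx( y' / sqrt(1 + (y')^2) ) = 0  ⇒  y' / sqrt(1 + (y')^2) = const.
Hence y' is constant, so y(x) is affine.
Fitting the endpoints (-2, -6) and (3, -6):
    slope m = ((-6) − (-6)) / (3 − (-2)) = 0,
    intercept c = (-6) − m·(-2) = -6.
Extremal: y(x) = -6.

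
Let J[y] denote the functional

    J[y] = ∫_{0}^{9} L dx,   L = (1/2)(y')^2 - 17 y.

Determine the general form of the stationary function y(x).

The Lagrangian is L = (1/2)(y')^2 - 17 y.
∂L/∂y = -17.
∂L/∂y' = y'.
The Euler-Lagrange equation d/dx(∂L/∂y') − ∂L/∂y = 0 becomes:
    y'' + 17 = 0
General solution: y(x) = -(17/2) x^2 + A x + B, where A and B are arbitrary constants fixed by the endpoint conditions.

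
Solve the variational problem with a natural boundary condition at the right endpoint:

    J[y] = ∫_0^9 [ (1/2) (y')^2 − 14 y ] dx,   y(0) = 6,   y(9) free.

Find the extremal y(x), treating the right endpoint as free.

The Lagrangian L = (1/2) (y')^2 − 14 y gives
    ∂L/∂y = −14,   ∂L/∂y' = y'.
Euler-Lagrange: d/dx(y') − (−14) = 0, i.e. y'' + 14 = 0, so
    y(x) = −(14/2) x^2 + C1 x + C2.
Fixed left endpoint y(0) = 6 ⇒ C2 = 6.
The right endpoint x = 9 is free, so the natural (transversality) condition is ∂L/∂y' |_{x=9} = 0, i.e. y'(9) = 0.
Compute y'(x) = −14 x + C1, so y'(9) = −126 + C1 = 0 ⇒ C1 = 126.
Therefore the extremal is
    y(x) = −7 x^2 + 126 x + 6.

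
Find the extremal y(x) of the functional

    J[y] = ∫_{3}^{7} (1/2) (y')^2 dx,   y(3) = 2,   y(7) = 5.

The Lagrangian is L = (1/2) (y')^2.
Compute ∂L/∂y = 0, ∂L/∂y' = y'.
The Euler-Lagrange equation d/dx(∂L/∂y') − ∂L/∂y = 0 reduces to
    y'' = 0.
Its general solution is
    y(x) = A x + B,
with A, B fixed by the endpoint conditions.
Applying the endpoint conditions y(3) = 2 and y(7) = 5: solve A·3 + B = 2 and A·7 + B = 5. Subtracting gives A(7 − 3) = 5 − 2, so A = 3/4, and B = 2 − A·3 = -1/4. Therefore
    y(x) = (3/4) x - 1/4.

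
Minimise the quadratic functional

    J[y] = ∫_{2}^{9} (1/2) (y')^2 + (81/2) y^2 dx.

The Lagrangian is L = (1/2) (y')^2 + (81/2) y^2.
Compute ∂L/∂y = 81y, ∂L/∂y' = y'.
The Euler-Lagrange equation d/dx(∂L/∂y') − ∂L/∂y = 0 reduces to
    y'' − 81 y = 0.
Its general solution is
    y(x) = A e^(9x) + B e^(−9x),
with A, B fixed by the endpoint conditions.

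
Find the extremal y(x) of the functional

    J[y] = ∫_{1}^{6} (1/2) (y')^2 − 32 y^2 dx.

The Lagrangian is L = (1/2) (y')^2 − 32 y^2.
Compute ∂L/∂y = -64y, ∂L/∂y' = y'.
The Euler-Lagrange equation d/dx(∂L/∂y') − ∂L/∂y = 0 reduces to
    y'' + 64 y = 0.
Its general solution is
    y(x) = A sin(8x) + B cos(8x),
with A, B fixed by the endpoint conditions.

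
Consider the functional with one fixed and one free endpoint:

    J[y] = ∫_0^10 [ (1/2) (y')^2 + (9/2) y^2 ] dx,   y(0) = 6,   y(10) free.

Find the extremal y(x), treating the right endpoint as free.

The Lagrangian L = (1/2) (y')^2 + (9/2) y^2 gives
    ∂L/∂y = 9 y,   ∂L/∂y' = y'.
Euler-Lagrange: y'' − 9 y = 0.
With k = 3, the general solution is
    y(x) = A cosh(3 x) + B sinh(3 x).
Fixed left endpoint y(0) = 6 ⇒ A = 6.
The right endpoint x = 10 is free, so the natural (transversality) condition is ∂L/∂y' |_{x=10} = 0, i.e. y'(10) = 0.
Compute y'(x) = A k sinh(k x) + B k cosh(k x), so
    y'(10) = A k sinh(k·10) + B k cosh(k·10) = 0
    ⇒ B = −A tanh(k·10) = − 6 tanh(3·10).
Therefore the extremal is
    y(x) = 6 cosh(3 x) − 6 tanh(3·10) sinh(3 x).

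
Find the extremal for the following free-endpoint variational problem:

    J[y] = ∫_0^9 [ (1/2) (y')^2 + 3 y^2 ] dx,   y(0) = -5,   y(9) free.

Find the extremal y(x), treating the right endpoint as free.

The Lagrangian L = (1/2) (y')^2 + 3 y^2 gives
    ∂L/∂y = 6 y,   ∂L/∂y' = y'.
Euler-Lagrange: y'' − 6 y = 0.
With k = sqrt(6), the general solution is
    y(x) = A cosh(sqrt(6) x) + B sinh(sqrt(6) x).
Fixed left endpoint y(0) = -5 ⇒ A = -5.
The right endpoint x = 9 is free, so the natural (transversality) condition is ∂L/∂y' |_{x=9} = 0, i.e. y'(9) = 0.
Compute y'(x) = A k sinh(k x) + B k cosh(k x), so
    y'(9) = A k sinh(k·9) + B k cosh(k·9) = 0
    ⇒ B = −A tanh(k·9) = 5 tanh(sqrt(6)·9).
Therefore the extremal is
    y(x) = −5 cosh(sqrt(6) x) + 5 tanh(sqrt(6)·9) sinh(sqrt(6) x).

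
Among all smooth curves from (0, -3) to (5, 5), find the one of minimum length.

Arc-length functional: J[y] = ∫ sqrt(1 + (y')^2) dx.
Lagrangian L = sqrt(1 + (y')^2) has no explicit y dependence, so ∂L/∂y = 0 and the Euler-Lagrange equation gives
    d/dx( y' / sqrt(1 + (y')^2) ) = 0  ⇒  y' / sqrt(1 + (y')^2) = const.
Hence y' is constant, so y(x) is affine.
Fitting the endpoints (0, -3) and (5, 5):
    slope m = (5 − (-3)) / (5 − 0) = 8/5,
    intercept c = (-3) − m·0 = -3.
Extremal: y(x) = (8/5) x - 3.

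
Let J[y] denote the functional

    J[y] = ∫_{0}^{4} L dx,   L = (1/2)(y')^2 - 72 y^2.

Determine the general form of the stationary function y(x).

The Lagrangian is L = (1/2)(y')^2 - 72 y^2.
∂L/∂y = -144y.
∂L/∂y' = y'.
The Euler-Lagrange equation d/dx(∂L/∂y') − ∂L/∂y = 0 becomes:
    y'' + 144 y = 0
General solution: y(x) = A sin(12x) + B cos(12x), where A and B are arbitrary constants fixed by the endpoint conditions.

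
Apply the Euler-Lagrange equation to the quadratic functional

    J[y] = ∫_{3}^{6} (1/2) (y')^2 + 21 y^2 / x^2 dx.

The Lagrangian is L = (1/2) (y')^2 + 21 y^2 / x^2.
Compute ∂L/∂y = 42y/x^2, ∂L/∂y' = y'.
The Euler-Lagrange equation d/dx(∂L/∂y') − ∂L/∂y = 0 reduces to
    y'' − 42/x^2 · y = 0  (x > 0).
Its general solution is
    y(x) = A x^7 + B x^(-6),
with A, B fixed by the endpoint conditions.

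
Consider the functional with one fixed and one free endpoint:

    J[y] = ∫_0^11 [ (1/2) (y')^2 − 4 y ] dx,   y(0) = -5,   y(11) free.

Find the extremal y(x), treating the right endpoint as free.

The Lagrangian L = (1/2) (y')^2 − 4 y gives
    ∂L/∂y = −4,   ∂L/∂y' = y'.
Euler-Lagrange: d/dx(y') − (−4) = 0, i.e. y'' + 4 = 0, so
    y(x) = −(4/2) x^2 + C1 x + C2.
Fixed left endpoint y(0) = -5 ⇒ C2 = -5.
The right endpoint x = 11 is free, so the natural (transversality) condition is ∂L/∂y' |_{x=11} = 0, i.e. y'(11) = 0.
Compute y'(x) = −4 x + C1, so y'(11) = −44 + C1 = 0 ⇒ C1 = 44.
Therefore the extremal is
    y(x) = −2 x^2 + 44 x − 5.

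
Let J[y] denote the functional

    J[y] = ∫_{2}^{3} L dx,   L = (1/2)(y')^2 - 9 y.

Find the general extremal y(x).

The Lagrangian is L = (1/2)(y')^2 - 9 y.
∂L/∂y = -9.
∂L/∂y' = y'.
The Euler-Lagrange equation d/dx(∂L/∂y') − ∂L/∂y = 0 becomes:
    y'' + 9 = 0
General solution: y(x) = -(9/2) x^2 + A x + B, where A and B are arbitrary constants fixed by the endpoint conditions.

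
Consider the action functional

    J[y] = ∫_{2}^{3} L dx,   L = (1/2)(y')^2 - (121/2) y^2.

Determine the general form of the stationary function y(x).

The Lagrangian is L = (1/2)(y')^2 - (121/2) y^2.
∂L/∂y = -121y.
∂L/∂y' = y'.
The Euler-Lagrange equation d/dx(∂L/∂y') − ∂L/∂y = 0 becomes:
    y'' + 121 y = 0
General solution: y(x) = A sin(11x) + B cos(11x), where A and B are arbitrary constants fixed by the endpoint conditions.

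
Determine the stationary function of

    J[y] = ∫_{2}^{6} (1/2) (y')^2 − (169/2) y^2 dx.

The Lagrangian is L = (1/2) (y')^2 − (169/2) y^2.
Compute ∂L/∂y = -169y, ∂L/∂y' = y'.
The Euler-Lagrange equation d/dx(∂L/∂y') − ∂L/∂y = 0 reduces to
    y'' + 169 y = 0.
Its general solution is
    y(x) = A sin(13x) + B cos(13x),
with A, B fixed by the endpoint conditions.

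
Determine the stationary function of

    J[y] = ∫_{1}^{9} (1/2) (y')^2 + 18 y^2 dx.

The Lagrangian is L = (1/2) (y')^2 + 18 y^2.
Compute ∂L/∂y = 36y, ∂L/∂y' = y'.
The Euler-Lagrange equation d/dx(∂L/∂y') − ∂L/∂y = 0 reduces to
    y'' − 36 y = 0.
Its general solution is
    y(x) = A e^(6x) + B e^(−6x),
with A, B fixed by the endpoint conditions.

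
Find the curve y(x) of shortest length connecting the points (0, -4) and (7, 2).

Arc-length functional: J[y] = ∫ sqrt(1 + (y')^2) dx.
Lagrangian L = sqrt(1 + (y')^2) has no explicit y dependence, so ∂L/∂y = 0 and the Euler-Lagrange equation gives
    d/dx( y' / sqrt(1 + (y')^2) ) = 0  ⇒  y' / sqrt(1 + (y')^2) = const.
Hence y' is constant, so y(x) is affine.
Fitting the endpoints (0, -4) and (7, 2):
    slope m = (2 − (-4)) / (7 − 0) = 6/7,
    intercept c = (-4) − m·0 = -4.
Extremal: y(x) = (6/7) x - 4.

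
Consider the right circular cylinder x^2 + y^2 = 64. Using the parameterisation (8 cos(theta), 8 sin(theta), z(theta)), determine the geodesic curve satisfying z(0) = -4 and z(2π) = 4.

Parameterise the cylinder of radius R = 8 as
    r(θ) = (8 cos θ, 8 sin θ, z(θ)).
The arc-length element is
    ds = sqrt(64 + (dz/dθ)^2) dθ,
so the Lagrangian is L = sqrt(64 + z'^2).
L depends on z' only, not on z or θ, so ∂L/∂z = 0 and
    ∂L/∂z' = z' / sqrt(64 + z'^2).
The Euler-Lagrange equation gives
    d/dθ( z' / sqrt(64 + z'^2) ) = 0,
so z' is constant. Integrating once:
    z(θ) = a θ + b,
a helix on the cylinder (a straight line when the cylinder is unrolled). The constants a, b are determined by the endpoint conditions.
With endpoint conditions z(0) = -4 and z(2π) = 4: from z(0) = b we get b = -4, and a·2π + -4 = 4 gives a = 4/π, so
    z(θ) = (4/π) θ − 4.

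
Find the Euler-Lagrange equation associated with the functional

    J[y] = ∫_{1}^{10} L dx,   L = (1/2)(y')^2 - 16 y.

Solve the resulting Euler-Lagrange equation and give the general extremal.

The Lagrangian is L = (1/2)(y')^2 - 16 y.
∂L/∂y = -16.
∂L/∂y' = y'.
The Euler-Lagrange equation d/dx(∂L/∂y') − ∂L/∂y = 0 becomes:
    y'' + 16 = 0
General solution: y(x) = -8 x^2 + A x + B, where A and B are arbitrary constants fixed by the endpoint conditions.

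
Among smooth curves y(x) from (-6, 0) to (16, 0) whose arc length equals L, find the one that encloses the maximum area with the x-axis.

Set up the augmented Lagrangian using a multiplier λ for the length constraint:
    F(y, y') = y − λ sqrt(1 + y'^2).
F has no explicit x dependence, so the Beltrami identity yields a first integral
    F − y' ∂F/∂y' = C.
Compute ∂F/∂y' = −λ y' / sqrt(1 + y'^2). Then
    y − λ sqrt(1 + y'^2) + λ y'^2 / sqrt(1 + y'^2) = C
    ⇒  y − λ / sqrt(1 + y'^2) = C.
Solving for y' and integrating gives
    (x − a)^2 + (y − b)^2 = λ^2,
a circular arc of radius λ. The constants a, b are determined by the endpoint conditions y(-6) = y(16) = 0, and λ is fixed implicitly by the length constraint
    ∫_{-6}^{16} sqrt(1 + y'^2) dx = L.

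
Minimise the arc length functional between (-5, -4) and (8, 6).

Arc-length functional: J[y] = ∫ sqrt(1 + (y')^2) dx.
Lagrangian L = sqrt(1 + (y')^2) has no explicit y dependence, so ∂L/∂y = 0 and the Euler-Lagrange equation gives
    d/dx( y' / sqrt(1 + (y')^2) ) = 0  ⇒  y' / sqrt(1 + (y')^2) = const.
Hence y' is constant, so y(x) is affine.
Fitting the endpoints (-5, -4) and (8, 6):
    slope m = (6 − (-4)) / (8 − (-5)) = 10/13,
    intercept c = (-4) − m·(-5) = -2/13.
Extremal: y(x) = (10/13) x - 2/13.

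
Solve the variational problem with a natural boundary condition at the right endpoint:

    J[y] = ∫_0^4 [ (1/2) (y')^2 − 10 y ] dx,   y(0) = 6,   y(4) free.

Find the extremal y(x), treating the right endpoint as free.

The Lagrangian L = (1/2) (y')^2 − 10 y gives
    ∂L/∂y = −10,   ∂L/∂y' = y'.
Euler-Lagrange: d/dx(y') − (−10) = 0, i.e. y'' + 10 = 0, so
    y(x) = −(10/2) x^2 + C1 x + C2.
Fixed left endpoint y(0) = 6 ⇒ C2 = 6.
The right endpoint x = 4 is free, so the natural (transversality) condition is ∂L/∂y' |_{x=4} = 0, i.e. y'(4) = 0.
Compute y'(x) = −10 x + C1, so y'(4) = −40 + C1 = 0 ⇒ C1 = 40.
Therefore the extremal is
    y(x) = −5 x^2 + 40 x + 6.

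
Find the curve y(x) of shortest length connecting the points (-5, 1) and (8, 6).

Arc-length functional: J[y] = ∫ sqrt(1 + (y')^2) dx.
Lagrangian L = sqrt(1 + (y')^2) has no explicit y dependence, so ∂L/∂y = 0 and the Euler-Lagrange equation gives
    d/dx( y' / sqrt(1 + (y')^2) ) = 0  ⇒  y' / sqrt(1 + (y')^2) = const.
Hence y' is constant, so y(x) is affine.
Fitting the endpoints (-5, 1) and (8, 6):
    slope m = (6 − 1) / (8 − (-5)) = 5/13,
    intercept c = 1 − m·(-5) = 38/13.
Extremal: y(x) = (5/13) x + 38/13.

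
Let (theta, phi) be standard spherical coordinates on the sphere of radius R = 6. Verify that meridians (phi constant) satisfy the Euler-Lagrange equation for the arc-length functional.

On the sphere of radius R = 6 with spherical coordinates (θ, φ), the induced metric is
    ds^2 = 36(dθ^2 + sin^2(θ) dφ^2).
Using θ as the parameter, the arc-length functional becomes
    J[φ] = ∫ 6 sqrt(1 + sin^2(θ) (dφ/dθ)^2) dθ.
So L = 6 sqrt(1 + sin^2(θ) φ'^2). Compute
    ∂L/∂φ = 0  (L has no explicit φ dependence),
    ∂L/∂φ' = 6 sin^2(θ) φ' / sqrt(1 + sin^2(θ) φ'^2).
For the candidate φ(θ) = c (constant), φ' = 0, so ∂L/∂φ' evaluated along the candidate vanishes, and ∂L/∂φ is identically zero. Hence
    d/dθ(∂L/∂φ') − ∂L/∂φ = 0
is satisfied. Therefore meridians φ = const are extremals of arc length — they are geodesics on the sphere.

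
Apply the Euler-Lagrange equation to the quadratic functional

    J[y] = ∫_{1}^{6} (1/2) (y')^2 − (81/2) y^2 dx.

The Lagrangian is L = (1/2) (y')^2 − (81/2) y^2.
Compute ∂L/∂y = -81y, ∂L/∂y' = y'.
The Euler-Lagrange equation d/dx(∂L/∂y') − ∂L/∂y = 0 reduces to
    y'' + 81 y = 0.
Its general solution is
    y(x) = A sin(9x) + B cos(9x),
with A, B fixed by the endpoint conditions.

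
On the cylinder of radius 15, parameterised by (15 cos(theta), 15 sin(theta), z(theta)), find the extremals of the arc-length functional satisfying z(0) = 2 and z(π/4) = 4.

Parameterise the cylinder of radius R = 15 as
    r(θ) = (15 cos θ, 15 sin θ, z(θ)).
The arc-length element is
    ds = sqrt(225 + (dz/dθ)^2) dθ,
so the Lagrangian is L = sqrt(225 + z'^2).
L depends on z' only, not on z or θ, so ∂L/∂z = 0 and
    ∂L/∂z' = z' / sqrt(225 + z'^2).
The Euler-Lagrange equation gives
    d/dθ( z' / sqrt(225 + z'^2) ) = 0,
so z' is constant. Integrating once:
    z(θ) = a θ + b,
a helix on the cylinder (a straight line when the cylinder is unrolled). The constants a, b are determined by the endpoint conditions.
With endpoint conditions z(0) = 2 and z(π/4) = 4: from z(0) = b we get b = 2, and a·π/4 + 2 = 4 gives a = 8/π, so
    z(θ) = (8/π) θ + 2.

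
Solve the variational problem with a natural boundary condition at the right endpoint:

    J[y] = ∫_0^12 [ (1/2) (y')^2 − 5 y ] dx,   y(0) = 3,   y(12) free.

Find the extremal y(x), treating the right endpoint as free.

The Lagrangian L = (1/2) (y')^2 − 5 y gives
    ∂L/∂y = −5,   ∂L/∂y' = y'.
Euler-Lagrange: d/dx(y') − (−5) = 0, i.e. y'' + 5 = 0, so
    y(x) = −(5/2) x^2 + C1 x + C2.
Fixed left endpoint y(0) = 3 ⇒ C2 = 3.
The right endpoint x = 12 is free, so the natural (transversality) condition is ∂L/∂y' |_{x=12} = 0, i.e. y'(12) = 0.
Compute y'(x) = −5 x + C1, so y'(12) = −60 + C1 = 0 ⇒ C1 = 60.
Therefore the extremal is
    y(x) = −(5/2) x^2 + 60 x + 3.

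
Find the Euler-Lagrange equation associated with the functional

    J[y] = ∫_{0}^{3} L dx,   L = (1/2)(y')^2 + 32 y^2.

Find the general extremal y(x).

The Lagrangian is L = (1/2)(y')^2 + 32 y^2.
∂L/∂y = 64y.
∂L/∂y' = y'.
The Euler-Lagrange equation d/dx(∂L/∂y') − ∂L/∂y = 0 becomes:
    y'' - 64 y = 0
General solution: y(x) = A e^(8x) + B e^(-8x), where A and B are arbitrary constants fixed by the endpoint conditions.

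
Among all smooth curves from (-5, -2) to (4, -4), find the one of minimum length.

Arc-length functional: J[y] = ∫ sqrt(1 + (y')^2) dx.
Lagrangian L = sqrt(1 + (y')^2) has no explicit y dependence, so ∂L/∂y = 0 and the Euler-Lagrange equation gives
    d/dx( y' / sqrt(1 + (y')^2) ) = 0  ⇒  y' / sqrt(1 + (y')^2) = const.
Hence y' is constant, so y(x) is affine.
Fitting the endpoints (-5, -2) and (4, -4):
    slope m = ((-4) − (-2)) / (4 − (-5)) = -2/9,
    intercept c = (-2) − m·(-5) = -28/9.
Extremal: y(x) = (-2/9) x - 28/9.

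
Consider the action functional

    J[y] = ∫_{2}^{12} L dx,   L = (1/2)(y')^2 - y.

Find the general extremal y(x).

The Lagrangian is L = (1/2)(y')^2 - y.
∂L/∂y = -1.
∂L/∂y' = y'.
The Euler-Lagrange equation d/dx(∂L/∂y') − ∂L/∂y = 0 becomes:
    y'' + 1 = 0
General solution: y(x) = -x^2/2 + A x + B, where A and B are arbitrary constants fixed by the endpoint conditions.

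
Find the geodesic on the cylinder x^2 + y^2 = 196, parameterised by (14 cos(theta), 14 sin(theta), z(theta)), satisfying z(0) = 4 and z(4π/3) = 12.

Parameterise the cylinder of radius R = 14 as
    r(θ) = (14 cos θ, 14 sin θ, z(θ)).
The arc-length element is
    ds = sqrt(196 + (dz/dθ)^2) dθ,
so the Lagrangian is L = sqrt(196 + z'^2).
L depends on z' only, not on z or θ, so ∂L/∂z = 0 and
    ∂L/∂z' = z' / sqrt(196 + z'^2).
The Euler-Lagrange equation gives
    d/dθ( z' / sqrt(196 + z'^2) ) = 0,
so z' is constant. Integrating once:
    z(θ) = a θ + b,
a helix on the cylinder (a straight line when the cylinder is unrolled). The constants a, b are determined by the endpoint conditions.
With endpoint conditions z(0) = 4 and z(4π/3) = 12: from z(0) = b we get b = 4, and a·4π/3 + 4 = 12 gives a = 6/π, so
    z(θ) = (6/π) θ + 4.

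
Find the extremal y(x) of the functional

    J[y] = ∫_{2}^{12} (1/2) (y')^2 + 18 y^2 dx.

The Lagrangian is L = (1/2) (y')^2 + 18 y^2.
Compute ∂L/∂y = 36y, ∂L/∂y' = y'.
The Euler-Lagrange equation d/dx(∂L/∂y') − ∂L/∂y = 0 reduces to
    y'' − 36 y = 0.
Its general solution is
    y(x) = A e^(6x) + B e^(−6x),
with A, B fixed by the endpoint conditions.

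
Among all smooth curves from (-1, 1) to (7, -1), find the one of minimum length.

Arc-length functional: J[y] = ∫ sqrt(1 + (y')^2) dx.
Lagrangian L = sqrt(1 + (y')^2) has no explicit y dependence, so ∂L/∂y = 0 and the Euler-Lagrange equation gives
    d/dx( y' / sqrt(1 + (y')^2) ) = 0  ⇒  y' / sqrt(1 + (y')^2) = const.
Hence y' is constant, so y(x) is affine.
Fitting the endpoints (-1, 1) and (7, -1):
    slope m = ((-1) − 1) / (7 − (-1)) = -1/4,
    intercept c = 1 − m·(-1) = 3/4.
Extremal: y(x) = (-1/4) x + 3/4.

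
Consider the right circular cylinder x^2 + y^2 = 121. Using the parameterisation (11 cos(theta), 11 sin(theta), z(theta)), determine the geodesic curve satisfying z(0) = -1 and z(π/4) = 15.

Parameterise the cylinder of radius R = 11 as
    r(θ) = (11 cos θ, 11 sin θ, z(θ)).
The arc-length element is
    ds = sqrt(121 + (dz/dθ)^2) dθ,
so the Lagrangian is L = sqrt(121 + z'^2).
L depends on z' only, not on z or θ, so ∂L/∂z = 0 and
    ∂L/∂z' = z' / sqrt(121 + z'^2).
The Euler-Lagrange equation gives
    d/dθ( z' / sqrt(121 + z'^2) ) = 0,
so z' is constant. Integrating once:
    z(θ) = a θ + b,
a helix on the cylinder (a straight line when the cylinder is unrolled). The constants a, b are determined by the endpoint conditions.
With endpoint conditions z(0) = -1 and z(π/4) = 15: from z(0) = b we get b = -1, and a·π/4 + -1 = 15 gives a = 64/π, so
    z(θ) = (64/π) θ − 1.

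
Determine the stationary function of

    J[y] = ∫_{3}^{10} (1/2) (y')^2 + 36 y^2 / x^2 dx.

The Lagrangian is L = (1/2) (y')^2 + 36 y^2 / x^2.
Compute ∂L/∂y = 72y/x^2, ∂L/∂y' = y'.
The Euler-Lagrange equation d/dx(∂L/∂y') − ∂L/∂y = 0 reduces to
    y'' − 72/x^2 · y = 0  (x > 0).
Its general solution is
    y(x) = A x^9 + B x^(-8),
with A, B fixed by the endpoint conditions.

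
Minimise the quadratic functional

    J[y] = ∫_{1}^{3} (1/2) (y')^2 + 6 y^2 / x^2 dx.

The Lagrangian is L = (1/2) (y')^2 + 6 y^2 / x^2.
Compute ∂L/∂y = 12y/x^2, ∂L/∂y' = y'.
The Euler-Lagrange equation d/dx(∂L/∂y') − ∂L/∂y = 0 reduces to
    y'' − 12/x^2 · y = 0  (x > 0).
Its general solution is
    y(x) = A x^4 + B x^(-3),
with A, B fixed by the endpoint conditions.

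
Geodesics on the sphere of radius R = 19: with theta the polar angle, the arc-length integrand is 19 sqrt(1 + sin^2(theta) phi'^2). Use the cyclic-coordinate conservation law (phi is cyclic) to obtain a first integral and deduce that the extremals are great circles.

On the sphere of radius R = 19 with spherical coordinates (θ, φ), the induced metric is
    ds^2 = 361(dθ^2 + sin^2(θ) dφ^2).
Parameterise by θ; the arc-length functional is
    J[φ] = ∫ 19 sqrt(1 + sin^2(θ) (dφ/dθ)^2) dθ,
so L = 19 sqrt(1 + sin^2(θ) φ'^2). Compute
    ∂L/∂φ = 0  (L has no explicit φ dependence),
    ∂L/∂φ' = 19 sin^2(θ) φ' / sqrt(1 + sin^2(θ) φ'^2).
Since ∂L/∂φ = 0, the Euler-Lagrange equation
    d/dθ(∂L/∂φ') − ∂L/∂φ = 0
reduces to d/dθ(∂L/∂φ') = 0, i.e. the momentum conjugate to φ is conserved:
    19 sin^2(θ) φ' / sqrt(1 + sin^2(θ) φ'^2) = C.
The overall factor of 19 is constant, so dividing through gives Clairaut's relation sin^2(θ) φ' / sqrt(1 + sin^2(θ) φ'^2) = C' (with C' = C/19). Solving for φ' and integrating gives the great-circle family
    cot(θ) = A cos(φ − φ_0),
i.e. the intersection of the sphere with a plane through the origin. The two constants A and φ_0 (equivalently C and one phase) are fixed by the two endpoint conditions.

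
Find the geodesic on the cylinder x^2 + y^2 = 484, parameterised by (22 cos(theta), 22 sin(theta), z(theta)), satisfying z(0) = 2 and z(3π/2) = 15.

Parameterise the cylinder of radius R = 22 as
    r(θ) = (22 cos θ, 22 sin θ, z(θ)).
The arc-length element is
    ds = sqrt(484 + (dz/dθ)^2) dθ,
so the Lagrangian is L = sqrt(484 + z'^2).
L depends on z' only, not on z or θ, so ∂L/∂z = 0 and
    ∂L/∂z' = z' / sqrt(484 + z'^2).
The Euler-Lagrange equation gives
    d/dθ( z' / sqrt(484 + z'^2) ) = 0,
so z' is constant. Integrating once:
    z(θ) = a θ + b,
a helix on the cylinder (a straight line when the cylinder is unrolled). The constants a, b are determined by the endpoint conditions.
With endpoint conditions z(0) = 2 and z(3π/2) = 15: from z(0) = b we get b = 2, and a·3π/2 + 2 = 15 gives a = 26/(3π), so
    z(θ) = (26/(3π)) θ + 2.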